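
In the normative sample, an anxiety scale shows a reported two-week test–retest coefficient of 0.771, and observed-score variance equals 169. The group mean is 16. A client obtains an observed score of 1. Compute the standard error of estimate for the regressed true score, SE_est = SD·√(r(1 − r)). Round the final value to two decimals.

5.46

SD = √169 = 13.00000
SE_est = 13.00000·√(0.77100·0.22900) ≈ 5.46246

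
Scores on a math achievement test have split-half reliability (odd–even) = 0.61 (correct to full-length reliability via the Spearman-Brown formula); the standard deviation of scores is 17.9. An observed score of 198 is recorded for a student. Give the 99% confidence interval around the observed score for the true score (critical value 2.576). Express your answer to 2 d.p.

[175.31, 220.69]

Spearman-Brown: r = 2(0.61) / (1 + 0.61) = 1.2200 / 1.6100 ≈ 0.7578
SEM = 17.9000×√(1 − 0.7578) ≈ 8.8099
Margin = 2.576 × 8.8099 ≈ 22.6944
99% CI: 198 ± 22.6944 = [175.3056, 220.6944]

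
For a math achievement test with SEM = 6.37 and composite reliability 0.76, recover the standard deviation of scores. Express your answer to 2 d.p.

σ = SEM·(1 − r)^(−1/2) ≈ 6.37×2.0412 ≈ 13.0027

13.00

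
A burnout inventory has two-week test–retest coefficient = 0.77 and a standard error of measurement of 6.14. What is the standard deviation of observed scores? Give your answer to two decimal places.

SD = 6.14 / √(1 − 0.77) ≈ 12.803

12.80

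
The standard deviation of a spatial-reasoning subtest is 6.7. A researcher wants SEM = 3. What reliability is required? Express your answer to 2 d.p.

Required reliability = 1 − (SEM/SD)² = 1 − 0.2005 ≈ 0.7995

0.80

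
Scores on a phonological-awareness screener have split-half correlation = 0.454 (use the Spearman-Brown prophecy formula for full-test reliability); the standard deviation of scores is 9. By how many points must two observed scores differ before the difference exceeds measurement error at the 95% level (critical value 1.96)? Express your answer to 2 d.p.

r_full = 2·0.454 / (1 + 0.454) ≈ 0.6245
SEM = 9.0000 · √(1 − 0.6245) = 9.0000 · √0.3755 ≈ 9.0000 · 0.6128 ≈ 5.5151
Standard error of the difference = 5.5151·√2 ≈ 7.7996
Minimum reliable difference = 1.96 · SE_diff ≈ 1.96 · 7.7996 ≈ 15.2872

15.29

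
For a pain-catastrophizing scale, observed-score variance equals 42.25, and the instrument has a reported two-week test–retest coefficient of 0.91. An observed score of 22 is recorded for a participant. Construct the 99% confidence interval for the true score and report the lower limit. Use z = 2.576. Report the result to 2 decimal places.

SD = √42.25 ≈ 6.500
The standard error of measurement is 6.500*√(1 − 0.910) ≈ 6.500*0.300 ≈ 1.950.
Margin = 2.576 * 1.950 ≈ 5.023
Lower limit = 22 − 5.023 ≈ 16.977

16.98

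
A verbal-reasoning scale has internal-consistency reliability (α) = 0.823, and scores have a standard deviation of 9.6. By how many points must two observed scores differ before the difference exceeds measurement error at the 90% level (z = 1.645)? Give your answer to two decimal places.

SEM = 9.6000 × √(1 − 0.8230) = 9.6000 × √0.1770 ≃ 9.6000 × 0.4207 ≃ 4.0389
SE_diff = √2 × SEM ≃ 5.7118
Minimum reliable difference = 1.645 × SE_diff ≃ 1.645 × 5.7118 ≃ 9.3959

9.40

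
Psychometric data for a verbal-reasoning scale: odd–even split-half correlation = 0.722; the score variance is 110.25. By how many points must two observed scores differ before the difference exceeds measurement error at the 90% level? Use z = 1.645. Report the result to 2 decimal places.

9.81

SD = √110.25 ≃ 10.5000
Spearman-Brown: r = 2(0.722) / (1 + 0.722) = 1.4440 / 1.7220 ≃ 0.8386
SEM = 10.5000 * √(1 − 0.8386) = 10.5000 * √0.1614 ≃ 10.5000 * 0.4018 ≃ 4.2189
SE_diff = √2 * SEM ≃ 5.9664
Minimum reliable difference = 1.645 * SE_diff ≃ 1.645 * 5.9664 ≃ 9.8147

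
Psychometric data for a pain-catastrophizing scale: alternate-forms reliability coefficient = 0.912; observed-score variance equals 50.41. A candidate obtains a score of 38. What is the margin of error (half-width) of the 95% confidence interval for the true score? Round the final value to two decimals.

4.13

SD = √50.41 = 7.100
SEM = 7.100*√(1 − 0.912) ≈ 2.106
Half-width = 1.96*2.106 ≈ 4.128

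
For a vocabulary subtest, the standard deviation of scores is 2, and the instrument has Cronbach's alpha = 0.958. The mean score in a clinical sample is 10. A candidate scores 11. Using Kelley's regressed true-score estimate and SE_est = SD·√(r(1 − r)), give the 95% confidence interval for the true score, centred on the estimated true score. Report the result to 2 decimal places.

T̂ = 0.958(11) + 0.042(10) ≈ 10.958
SE_est = 2.000*√(0.958*0.042) ≈ 0.401
95% CI: 10.958 ± 0.786 ≈ (10.172, 11.744)

[10.17, 11.74]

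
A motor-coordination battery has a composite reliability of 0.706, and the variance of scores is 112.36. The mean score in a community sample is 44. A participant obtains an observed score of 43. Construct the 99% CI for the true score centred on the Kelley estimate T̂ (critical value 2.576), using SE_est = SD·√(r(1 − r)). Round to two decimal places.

σ = 112.36^(1/2) = 10.600
Estimated true score = 0.706×43 + (1 − 0.706)×44 ≈ 43.294
SE_est = 10.600×√(0.706×0.294) ≈ 4.829
CI = 43.294 ± 2.576 × 4.829 → [30.854, 55.734]

[30.85, 55.73]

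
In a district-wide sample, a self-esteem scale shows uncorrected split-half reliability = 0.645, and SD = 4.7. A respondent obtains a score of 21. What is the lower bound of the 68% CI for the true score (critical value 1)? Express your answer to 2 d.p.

18.82

r_full = 2·0.645 / (1 + 0.645) ≈ 0.7842
SEM = 4.7000·√(1 − 0.7842) ≈ 2.1834
Half-width = 1·2.1834 ≈ 2.1834
Lower limit = 21 − 2.1834 ≈ 18.8166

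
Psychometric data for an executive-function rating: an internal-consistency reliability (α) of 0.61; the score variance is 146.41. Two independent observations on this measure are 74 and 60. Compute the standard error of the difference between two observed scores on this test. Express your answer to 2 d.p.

σ = 146.41^(1/2) = 12.100
SEM = 12.100·√(1 − 0.610) ≃ 7.556
SE_diff = SEM · √2 ≃ 7.556 · 1.414 ≃ 10.686

10.69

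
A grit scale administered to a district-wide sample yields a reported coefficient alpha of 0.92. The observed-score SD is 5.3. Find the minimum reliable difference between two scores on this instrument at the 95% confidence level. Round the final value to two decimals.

SEM = 5.3000 * √(1 − 0.9200) = 5.3000 * √0.0800 ≈ 5.3000 * 0.2828 ≈ 1.4991
SE_diff = √2 * SEM ≈ 2.1200
Minimum reliable difference = 1.96 * SE_diff ≈ 1.96 * 2.1200 ≈ 4.1552

4.16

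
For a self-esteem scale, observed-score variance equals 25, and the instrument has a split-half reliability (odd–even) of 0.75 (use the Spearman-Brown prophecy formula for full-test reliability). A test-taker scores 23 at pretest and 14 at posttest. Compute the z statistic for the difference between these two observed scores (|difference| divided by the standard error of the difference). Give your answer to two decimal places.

3.37

SD = √25 = 5.00000
Full-length reliability (Spearman-Brown) = 2(0.75)/(1+0.75) ≈ 0.85714
SEM = 5.00000 × √(1 − 0.85714) = 5.00000 × √0.14286 ≈ 5.00000 × 0.37796 ≈ 1.88982
SE_diff = SEM × √2 ≈ 1.88982 × 1.41421 ≈ 2.67261
z = |23 − 14| / 2.67261 = 9 / 2.67261 ≈ 3.36749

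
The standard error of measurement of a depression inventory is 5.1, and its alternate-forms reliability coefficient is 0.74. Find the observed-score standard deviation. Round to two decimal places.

SD = 5.1 / √(1 − 0.74) ≈ 10.0019

10.00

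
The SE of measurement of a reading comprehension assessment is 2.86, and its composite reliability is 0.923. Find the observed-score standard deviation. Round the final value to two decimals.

10.31

σ = SEM·(1 − r)^(−1/2) ≈ 2.86*3.604 ≈ 10.307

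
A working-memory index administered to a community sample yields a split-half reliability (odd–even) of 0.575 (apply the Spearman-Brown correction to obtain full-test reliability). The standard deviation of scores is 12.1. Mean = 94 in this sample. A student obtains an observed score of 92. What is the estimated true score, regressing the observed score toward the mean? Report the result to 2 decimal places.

Full-length reliability (Spearman-Brown) = 2(0.575)/(1+0.575) ≈ 0.7302
T̂ = r·X + (1 − r)·M = 0.7302×92 + 0.2698×94 ≈ 67.1746 + 25.3651 ≈ 92.5397

92.54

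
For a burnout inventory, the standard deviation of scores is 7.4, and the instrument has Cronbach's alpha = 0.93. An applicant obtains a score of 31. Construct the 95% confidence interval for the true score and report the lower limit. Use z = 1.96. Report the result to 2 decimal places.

27.16

SEM = 7.40000×√(1 − 0.93000) ≈ 1.95786
1.96 × SEM ≈ 3.83740
Lower limit = 31 − 3.83740 ≈ 27.16260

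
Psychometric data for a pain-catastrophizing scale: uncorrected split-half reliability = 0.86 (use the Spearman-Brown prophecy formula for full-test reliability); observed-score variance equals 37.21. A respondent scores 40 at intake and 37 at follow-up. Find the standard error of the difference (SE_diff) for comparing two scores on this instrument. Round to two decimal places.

σ = 37.21^(1/2) = 6.10000
Full-length reliability (Spearman-Brown) = 2(0.86)/(1+0.86) ≈ 0.92473
SEM = 6.10000*√(1 − 0.92473) ≈ 1.67354
SE_diff = SEM * √2 ≈ 1.67354 * 1.41421 ≈ 2.36675

2.37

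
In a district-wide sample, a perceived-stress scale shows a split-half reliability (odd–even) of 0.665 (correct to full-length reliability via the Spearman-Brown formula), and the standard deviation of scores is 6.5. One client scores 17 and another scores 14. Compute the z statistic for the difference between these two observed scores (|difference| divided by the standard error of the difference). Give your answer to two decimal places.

r_full = 2·0.665 / (1 + 0.665) ≈ 0.799
SEM = 6.500 × √(1 − 0.799) = 6.500 × √0.201 ≈ 6.500 × 0.449 ≈ 2.916
Standard error of the difference = 2.916·√2 ≈ 4.123
z = 3 / 4.123 ≈ 0.728

0.73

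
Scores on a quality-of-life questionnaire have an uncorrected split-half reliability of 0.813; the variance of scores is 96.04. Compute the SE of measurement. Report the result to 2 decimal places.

3.15

SD = √96.04 ≈ 9.80000
Full-length reliability (Spearman-Brown) = 2(0.813)/(1+0.813) ≈ 0.89686
SEM = 9.80000·√(1 − 0.89686) ≈ 3.14737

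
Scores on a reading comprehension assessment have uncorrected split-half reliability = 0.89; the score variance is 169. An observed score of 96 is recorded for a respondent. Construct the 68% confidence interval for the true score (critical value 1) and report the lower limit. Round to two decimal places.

SD = √169 ≈ 13.000
Spearman-Brown: r = 2(0.89) / (1 + 0.89) = 1.780 / 1.890 ≈ 0.942
The standard error of measurement is 13.000×√(1 − 0.942) ≈ 13.000×0.241 ≈ 3.136.
Margin = 1 × 3.136 ≈ 3.136
Lower limit = 96 − 3.136 ≈ 92.864

92.86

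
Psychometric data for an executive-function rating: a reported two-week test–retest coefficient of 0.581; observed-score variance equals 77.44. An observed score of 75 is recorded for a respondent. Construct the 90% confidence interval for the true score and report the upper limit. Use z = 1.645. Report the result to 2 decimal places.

SD = √77.44 = 8.8000
SEM = 8.8000*√(1 − 0.5810) ≈ 5.6963
Half-width = 1.645*5.6963 ≈ 9.3703
Upper bound: 75 + 9.3703 = 84.3703

84.37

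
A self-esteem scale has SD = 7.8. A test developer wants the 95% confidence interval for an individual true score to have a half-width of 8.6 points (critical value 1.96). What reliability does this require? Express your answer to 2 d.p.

0.68

Required SEM = 8.6 / 1.96 ≈ 4.388
r = 1 − (SEM / SD)² = 1 − (4.388 / 7.8)² ≈ 1 − 0.316 ≈ 0.684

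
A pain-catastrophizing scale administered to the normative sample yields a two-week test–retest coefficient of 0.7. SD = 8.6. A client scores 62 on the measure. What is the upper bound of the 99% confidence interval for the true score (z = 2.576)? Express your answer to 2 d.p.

74.13

The standard error of measurement is 8.600·√(1 − 0.700) ≈ 8.600·0.548 ≈ 4.710.
Margin = 2.576 · 4.710 ≈ 12.134
Upper limit = 62 + 12.134 ≈ 74.134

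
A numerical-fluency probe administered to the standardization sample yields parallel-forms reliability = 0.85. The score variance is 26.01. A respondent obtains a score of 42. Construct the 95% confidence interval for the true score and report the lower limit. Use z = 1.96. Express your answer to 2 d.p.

38.13

σ = 26.01^(1/2) = 5.1000
SEM = 5.1000 · √(1 − 0.8500) = 5.1000 · √0.1500 ≈ 5.1000 · 0.3873 ≈ 1.9752
1.96 · SEM ≈ 3.8714
Lower limit = 42 − 3.8714 ≈ 38.1286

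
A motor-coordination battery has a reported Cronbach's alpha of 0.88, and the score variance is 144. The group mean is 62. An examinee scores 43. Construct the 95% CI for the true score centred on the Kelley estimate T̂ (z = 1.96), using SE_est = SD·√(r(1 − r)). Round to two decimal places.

SD = √144 ≃ 12.000
T̂ = 0.880(43) + 0.120(62) ≃ 45.280
SE_est = SD * √(r(1 − r)) = 12.000 * √0.106 ≃ 12.000 * 0.325 ≃ 3.900
95% CI: 45.280 ± 7.643 ≃ (37.637, 52.923)

[37.64, 52.92]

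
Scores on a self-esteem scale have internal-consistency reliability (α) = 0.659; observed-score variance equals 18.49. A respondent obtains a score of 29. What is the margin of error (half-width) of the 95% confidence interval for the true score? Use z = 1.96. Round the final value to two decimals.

σ = 18.49^(1/2) = 4.3000
SEM = 4.3000 · √(1 − 0.6590) = 4.3000 · √0.3410 ≃ 4.3000 · 0.5840 ≃ 2.5110
Half-width = 1.96·2.5110 ≃ 4.9215

4.92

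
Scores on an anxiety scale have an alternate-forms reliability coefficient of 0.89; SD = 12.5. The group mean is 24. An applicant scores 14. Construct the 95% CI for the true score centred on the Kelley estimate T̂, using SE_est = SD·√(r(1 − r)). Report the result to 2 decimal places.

[7.43, 22.77]

T̂ = 0.890(14) + 0.110(24) ≈ 15.100
SE_est = SD × √(r(1 − r)) = 12.500 × √0.098 ≈ 12.500 × 0.313 ≈ 3.911
95% CI: 15.100 ± 7.666 ≈ (7.434, 22.766)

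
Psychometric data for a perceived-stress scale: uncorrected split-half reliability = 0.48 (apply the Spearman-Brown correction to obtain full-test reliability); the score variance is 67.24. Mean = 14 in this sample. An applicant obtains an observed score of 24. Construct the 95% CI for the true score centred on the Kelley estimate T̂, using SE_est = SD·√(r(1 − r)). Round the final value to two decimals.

[12.81, 28.16]

SD = √67.24 ≈ 8.20000
r_full = 2·0.48 / (1 + 0.48) ≈ 0.64865
Estimated true score = 0.64865*24 + (1 − 0.64865)*14 ≈ 20.48649
SE_est = SD * √(r(1 − r)) = 8.20000 * √0.22790 ≈ 8.20000 * 0.47739 ≈ 3.91462
95% CI: 20.48649 ± 7.67265 ≈ (12.81383, 28.15914)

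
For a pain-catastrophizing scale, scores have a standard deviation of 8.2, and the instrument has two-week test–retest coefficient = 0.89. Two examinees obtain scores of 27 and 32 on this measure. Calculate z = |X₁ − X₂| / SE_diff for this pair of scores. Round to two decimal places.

1.30

SEM = 8.2000 · √(1 − 0.8900) = 8.2000 · √0.1100 ≈ 8.2000 · 0.3317 ≈ 2.7196
Standard error of the difference = 2.7196·√2 ≈ 3.8461
z = 5 / 3.8461 ≈ 1.3000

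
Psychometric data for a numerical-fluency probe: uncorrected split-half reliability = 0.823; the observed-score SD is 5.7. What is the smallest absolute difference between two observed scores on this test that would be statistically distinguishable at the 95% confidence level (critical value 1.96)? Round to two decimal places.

r_full = 2·0.823 / (1 + 0.823) ≃ 0.9029
SEM = 5.7000 × √(1 − 0.9029) = 5.7000 × √0.0971 ≃ 5.7000 × 0.3116 ≃ 1.7761
Standard error of the difference = 1.7761·√2 ≃ 2.5118
Smallest detectable difference = 1.96×2.5118 ≃ 4.9231

4.92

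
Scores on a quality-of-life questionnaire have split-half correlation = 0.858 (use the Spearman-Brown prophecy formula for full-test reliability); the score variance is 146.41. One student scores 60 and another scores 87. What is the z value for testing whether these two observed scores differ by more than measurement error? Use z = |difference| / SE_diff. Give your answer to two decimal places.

5.71

SD = √146.41 ≈ 12.1000
Full-length reliability (Spearman-Brown) = 2(0.858)/(1+0.858) ≈ 0.9236
SEM = 12.1000*√(1 − 0.9236) ≈ 3.3451
Standard error of the difference = 3.3451·√2 ≈ 4.7307
z = 27 / 4.7307 ≈ 5.7074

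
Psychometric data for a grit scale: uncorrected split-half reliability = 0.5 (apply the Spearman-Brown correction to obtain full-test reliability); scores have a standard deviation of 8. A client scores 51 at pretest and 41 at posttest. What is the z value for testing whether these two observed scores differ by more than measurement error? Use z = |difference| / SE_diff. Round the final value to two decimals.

1.53

Spearman-Brown: r = 2(0.5) / (1 + 0.5) = 1.000 / 1.500 ≈ 0.667
SEM = 8.000 · √(1 − 0.667) = 8.000 · √0.333 ≈ 8.000 · 0.577 ≈ 4.619
Standard error of the difference = 4.619·√2 ≈ 6.532
z = 10 / 6.532 ≈ 1.531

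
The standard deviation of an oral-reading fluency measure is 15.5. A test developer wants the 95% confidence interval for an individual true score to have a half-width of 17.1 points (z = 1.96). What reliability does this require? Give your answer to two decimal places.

Required SEM = 17.1 / 1.96 ≈ 8.7245
Required reliability = 1 − (SEM/SD)² = 1 − 0.3168 ≈ 0.6832

0.68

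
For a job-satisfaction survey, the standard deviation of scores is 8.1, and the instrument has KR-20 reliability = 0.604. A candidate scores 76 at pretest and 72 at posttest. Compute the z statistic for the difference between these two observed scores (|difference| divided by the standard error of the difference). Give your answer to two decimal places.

SEM = 8.10000·√(1 − 0.60400) ≈ 5.09721
SE_diff = SEM · √2 ≈ 5.09721 · 1.41421 ≈ 7.20854
z = 4 / 7.20854 ≈ 0.55490

0.55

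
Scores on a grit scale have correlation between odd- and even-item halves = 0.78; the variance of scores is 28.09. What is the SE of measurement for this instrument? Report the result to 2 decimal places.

1.86

SD = √28.09 ≈ 5.3000
Full-length reliability (Spearman-Brown) = 2(0.78)/(1+0.78) ≈ 0.8764
The standard error of measurement is 5.3000*√(1 − 0.8764) ≈ 5.3000*0.3516 ≈ 1.8633.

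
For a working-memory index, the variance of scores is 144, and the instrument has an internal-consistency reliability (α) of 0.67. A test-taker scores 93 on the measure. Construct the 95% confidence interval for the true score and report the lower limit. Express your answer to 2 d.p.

79.49

σ = 144^(1/2) = 12.000
SEM = 12.000 * √(1 − 0.670) = 12.000 * √0.330 ≃ 12.000 * 0.574 ≃ 6.893
1.96 * SEM ≃ 13.511
Lower limit = 93 − 13.511 ≃ 79.489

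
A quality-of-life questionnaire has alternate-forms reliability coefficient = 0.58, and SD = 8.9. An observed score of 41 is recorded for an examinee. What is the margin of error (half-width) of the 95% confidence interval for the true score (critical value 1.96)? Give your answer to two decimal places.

11.31

SEM = 8.90000 × √(1 − 0.58000) = 8.90000 × √0.42000 ≈ 8.90000 × 0.64807 ≈ 5.76786
Margin = 1.96 × 5.76786 ≈ 11.30500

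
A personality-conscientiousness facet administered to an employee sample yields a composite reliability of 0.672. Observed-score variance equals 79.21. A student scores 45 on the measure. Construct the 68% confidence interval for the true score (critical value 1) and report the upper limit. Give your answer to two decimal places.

50.10

σ = 79.21^(1/2) = 8.90000
SEM = 8.90000×√(1 − 0.67200) ≈ 5.09714
Margin = 1 × 5.09714 ≈ 5.09714
Upper bound: 45 + 5.09714 = 50.09714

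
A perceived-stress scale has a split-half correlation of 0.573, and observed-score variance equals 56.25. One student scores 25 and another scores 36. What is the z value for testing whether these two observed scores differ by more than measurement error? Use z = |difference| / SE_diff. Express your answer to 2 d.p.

1.99

SD = √56.25 = 7.500
Full-length reliability (Spearman-Brown) = 2(0.573)/(1+0.573) ≈ 0.729
SEM = 7.500 * √(1 − 0.729) = 7.500 * √0.271 ≈ 7.500 * 0.521 ≈ 3.908
SE_diff = √2 * SEM ≈ 5.526
z = |25 − 36| / 5.526 = 11 / 5.526 ≈ 1.991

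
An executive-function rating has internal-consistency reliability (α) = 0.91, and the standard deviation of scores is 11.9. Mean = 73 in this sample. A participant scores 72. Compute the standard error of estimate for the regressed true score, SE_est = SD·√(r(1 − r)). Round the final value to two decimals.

3.41

SE_est = 11.900*√(0.910*0.090) ≈ 3.406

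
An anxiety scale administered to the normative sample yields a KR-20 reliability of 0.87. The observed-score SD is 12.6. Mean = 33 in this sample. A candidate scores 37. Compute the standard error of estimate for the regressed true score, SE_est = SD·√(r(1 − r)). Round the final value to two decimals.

SE_est = SD * √(r(1 − r)) = 12.6000 * √0.1131 ≈ 12.6000 * 0.3363 ≈ 4.2374

4.24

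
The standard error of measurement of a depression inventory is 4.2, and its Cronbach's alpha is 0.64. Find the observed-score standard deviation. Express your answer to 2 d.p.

SD = 4.2 / √(1 − 0.64) ≈ 7.0000

7.00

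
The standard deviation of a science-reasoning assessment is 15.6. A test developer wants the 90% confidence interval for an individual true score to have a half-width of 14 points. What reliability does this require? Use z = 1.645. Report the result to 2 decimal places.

SEM needed = half-width / z = 14/1.645 ≈ 8.51064
r = 1 − (8.51064/15.6)² ≈ 1 − 0.29763 ≈ 0.70237

0.70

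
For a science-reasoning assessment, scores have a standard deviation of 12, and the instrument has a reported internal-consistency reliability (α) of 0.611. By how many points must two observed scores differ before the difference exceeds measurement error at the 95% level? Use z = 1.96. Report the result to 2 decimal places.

SEM = 12.000×√(1 − 0.611) ≈ 7.484
SE_diff = √2 × SEM ≈ 10.585
Minimum reliable difference = 1.96 × SE_diff ≈ 1.96 × 10.585 ≈ 20.746

20.75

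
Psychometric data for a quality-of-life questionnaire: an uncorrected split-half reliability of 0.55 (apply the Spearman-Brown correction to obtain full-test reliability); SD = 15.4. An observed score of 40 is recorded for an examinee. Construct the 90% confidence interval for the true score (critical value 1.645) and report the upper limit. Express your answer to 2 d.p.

Full-length reliability (Spearman-Brown) = 2(0.55)/(1+0.55) ≈ 0.710
The standard error of measurement is 15.400·√(1 − 0.710) ≈ 15.400·0.539 ≈ 8.298.
Half-width = 1.645·8.298 ≈ 13.650
Upper bound: 40 + 13.650 = 53.650

53.65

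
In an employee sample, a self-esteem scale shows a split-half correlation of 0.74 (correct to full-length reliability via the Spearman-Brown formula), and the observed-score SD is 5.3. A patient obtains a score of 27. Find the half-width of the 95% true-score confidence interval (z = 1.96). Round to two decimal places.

4.02

r_full = 2·0.74 / (1 + 0.74) ≈ 0.8506
SEM = 5.3000*√(1 − 0.8506) ≈ 2.0487
1.96 * SEM ≈ 4.0155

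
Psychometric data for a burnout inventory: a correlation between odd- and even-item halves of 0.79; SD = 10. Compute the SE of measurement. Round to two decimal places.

3.43

Spearman-Brown: r = 2(0.79) / (1 + 0.79) = 1.5800 / 1.7900 ≈ 0.8827
The standard error of measurement is 10.0000·√(1 − 0.8827) ≈ 10.0000·0.3425 ≈ 3.4252.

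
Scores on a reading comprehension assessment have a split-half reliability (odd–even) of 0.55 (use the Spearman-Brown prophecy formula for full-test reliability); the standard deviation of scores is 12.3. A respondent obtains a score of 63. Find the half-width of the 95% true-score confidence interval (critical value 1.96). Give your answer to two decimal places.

r_full = 2·0.55 / (1 + 0.55) ≃ 0.70968
SEM = 12.30000 · √(1 − 0.70968) = 12.30000 · √0.29032 ≃ 12.30000 · 0.53882 ≃ 6.62744
Half-width = 1.96·6.62744 ≃ 12.98977

12.99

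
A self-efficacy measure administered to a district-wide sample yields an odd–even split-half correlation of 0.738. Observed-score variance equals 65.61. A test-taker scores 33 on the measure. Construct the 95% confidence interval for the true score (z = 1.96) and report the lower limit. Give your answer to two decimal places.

SD = √65.61 ≈ 8.1000
Full-length reliability (Spearman-Brown) = 2(0.738)/(1+0.738) ≈ 0.8493
The standard error of measurement is 8.1000*√(1 − 0.8493) ≈ 8.1000*0.3883 ≈ 3.1449.
1.96 * SEM ≈ 6.1641
Lower bound: 33 − 6.1641 = 26.8359

26.84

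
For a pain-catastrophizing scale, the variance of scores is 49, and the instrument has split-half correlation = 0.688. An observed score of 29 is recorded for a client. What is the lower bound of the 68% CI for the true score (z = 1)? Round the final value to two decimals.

SD = √49 = 7.0000
r_full = 2·0.688 / (1 + 0.688) ≈ 0.8152
SEM = 7.0000 * √(1 − 0.8152) = 7.0000 * √0.1848 ≈ 7.0000 * 0.4299 ≈ 3.0095
Half-width = 1*3.0095 ≈ 3.0095
Lower limit = 29 − 3.0095 ≈ 25.9905

25.99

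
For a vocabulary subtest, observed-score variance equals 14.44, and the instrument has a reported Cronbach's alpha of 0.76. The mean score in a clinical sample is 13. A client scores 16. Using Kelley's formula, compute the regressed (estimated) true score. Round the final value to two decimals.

15.28

Estimated true score = 0.7600×16 + (1 − 0.7600)×13 ≃ 15.2800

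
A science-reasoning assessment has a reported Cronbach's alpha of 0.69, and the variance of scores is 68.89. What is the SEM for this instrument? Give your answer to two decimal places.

4.62

σ = 68.89^(1/2) = 8.30000
The standard error of measurement is 8.30000·√(1 − 0.69000) ≈ 8.30000·0.55678 ≈ 4.62124.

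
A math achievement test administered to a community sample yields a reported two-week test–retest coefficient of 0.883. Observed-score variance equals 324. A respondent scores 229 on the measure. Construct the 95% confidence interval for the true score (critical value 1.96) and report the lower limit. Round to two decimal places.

SD = √324 ≈ 18.0000
SEM = 18.0000×√(1 − 0.8830) ≈ 6.1569
Margin = 1.96 × 6.1569 ≈ 12.0676
Lower bound: 229 − 12.0676 = 216.9324

216.93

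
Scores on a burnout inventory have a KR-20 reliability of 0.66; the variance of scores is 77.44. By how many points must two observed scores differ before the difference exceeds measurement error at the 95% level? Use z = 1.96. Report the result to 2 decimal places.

SD = √77.44 = 8.80000
SEM = 8.80000 * √(1 − 0.66000) = 8.80000 * √0.34000 ≈ 8.80000 * 0.58310 ≈ 5.13124
SE_diff = SEM * √2 ≈ 5.13124 * 1.41421 ≈ 7.25667
Minimum reliable difference = 1.96 * SE_diff ≈ 1.96 * 7.25667 ≈ 14.22307

14.22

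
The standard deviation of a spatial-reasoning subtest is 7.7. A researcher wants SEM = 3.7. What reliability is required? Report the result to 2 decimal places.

0.77

r = 1 − (3.700/7.7)² ≈ 1 − 0.231 ≈ 0.769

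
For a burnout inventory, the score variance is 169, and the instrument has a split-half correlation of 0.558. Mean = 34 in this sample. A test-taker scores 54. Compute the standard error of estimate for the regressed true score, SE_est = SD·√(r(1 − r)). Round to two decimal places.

5.86

SD = √169 ≃ 13.000
r_full = 2·0.558 / (1 + 0.558) ≃ 0.716
SE_est = 13.000·√[r(1 − r)] ≃ 5.860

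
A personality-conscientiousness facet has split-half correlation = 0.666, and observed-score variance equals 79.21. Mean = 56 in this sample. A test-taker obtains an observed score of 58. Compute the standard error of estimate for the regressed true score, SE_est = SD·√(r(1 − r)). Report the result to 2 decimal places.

σ = 79.21^(1/2) = 8.900
r_full = 2·0.666 / (1 + 0.666) ≈ 0.800
SE_est = SD * √(r(1 − r)) = 8.900 * √0.160 ≈ 8.900 * 0.400 ≈ 3.563

3.56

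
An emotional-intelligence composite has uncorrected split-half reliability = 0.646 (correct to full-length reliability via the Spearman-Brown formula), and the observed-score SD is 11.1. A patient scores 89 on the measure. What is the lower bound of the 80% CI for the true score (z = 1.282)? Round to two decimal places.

Spearman-Brown: r = 2(0.646) / (1 + 0.646) = 1.29200 / 1.64600 ≈ 0.78493
SEM = 11.10000 * √(1 − 0.78493) = 11.10000 * √0.21507 ≈ 11.10000 * 0.46375 ≈ 5.14766
Margin = 1.282 * 5.14766 ≈ 6.59930
Lower bound: 89 − 6.59930 = 82.40070

82.40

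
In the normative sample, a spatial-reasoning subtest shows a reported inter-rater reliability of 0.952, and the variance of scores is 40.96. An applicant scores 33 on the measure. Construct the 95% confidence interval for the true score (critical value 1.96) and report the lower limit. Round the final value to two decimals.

SD = √40.96 = 6.40000
The standard error of measurement is 6.40000*√(1 − 0.95200) ≈ 6.40000*0.21909 ≈ 1.40217.
Half-width = 1.96*1.40217 ≈ 2.74825
Lower limit = 33 − 2.74825 ≈ 30.25175

30.25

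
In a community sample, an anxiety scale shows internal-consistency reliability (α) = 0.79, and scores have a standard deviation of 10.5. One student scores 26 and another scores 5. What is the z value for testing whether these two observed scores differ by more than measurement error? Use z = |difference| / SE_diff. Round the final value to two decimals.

3.09

SEM = 10.5000*√(1 − 0.7900) ≃ 4.8117
SE_diff = √2 * SEM ≃ 6.8048
z = 21 / 6.8048 ≃ 3.0861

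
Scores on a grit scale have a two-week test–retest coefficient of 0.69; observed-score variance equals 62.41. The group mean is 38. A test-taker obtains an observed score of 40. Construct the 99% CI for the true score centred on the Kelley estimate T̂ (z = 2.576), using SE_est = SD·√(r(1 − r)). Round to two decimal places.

[29.97, 48.79]

σ = 62.41^(1/2) = 7.90000
Estimated true score = 0.69000*40 + (1 − 0.69000)*38 ≈ 39.38000
SE_est = SD * √(r(1 − r)) = 7.90000 * √0.21390 ≈ 7.90000 * 0.46249 ≈ 3.65370
99% CI: 39.38000 ± 9.41192 ≈ (29.96808, 48.79192)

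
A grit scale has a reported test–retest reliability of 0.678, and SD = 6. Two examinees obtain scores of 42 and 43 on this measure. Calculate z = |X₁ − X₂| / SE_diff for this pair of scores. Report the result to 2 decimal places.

SEM = 6.000 × √(1 − 0.678) = 6.000 × √0.322 ≃ 6.000 × 0.567 ≃ 3.405
Standard error of the difference = 3.405·√2 ≃ 4.815
z = |42 − 43| / 4.815 = 1 / 4.815 ≃ 0.208

0.21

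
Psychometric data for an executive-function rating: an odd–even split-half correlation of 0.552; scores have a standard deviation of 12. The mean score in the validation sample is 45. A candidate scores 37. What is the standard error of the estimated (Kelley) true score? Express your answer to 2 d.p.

5.44

r_full = 2·0.552 / (1 + 0.552) ≈ 0.7113
SE_est = 12.0000·√[r(1 − r)] ≈ 5.4377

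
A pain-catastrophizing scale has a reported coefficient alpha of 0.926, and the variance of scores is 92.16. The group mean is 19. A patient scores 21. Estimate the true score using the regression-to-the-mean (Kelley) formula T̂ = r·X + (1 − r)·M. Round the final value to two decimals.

T̂ = r·X + (1 − r)·M = 0.926·21 + 0.074·19 = 19.446 + 1.406 ≈ 20.852

20.85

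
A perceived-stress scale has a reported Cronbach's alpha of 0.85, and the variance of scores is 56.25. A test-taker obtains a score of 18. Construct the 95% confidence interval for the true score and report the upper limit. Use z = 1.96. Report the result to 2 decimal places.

SD = √56.25 ≃ 7.5000
SEM = 7.5000 × √(1 − 0.8500) = 7.5000 × √0.1500 ≃ 7.5000 × 0.3873 ≃ 2.9047
1.96 × SEM ≃ 5.6933
Upper limit = 18 + 5.6933 ≃ 23.6933

23.69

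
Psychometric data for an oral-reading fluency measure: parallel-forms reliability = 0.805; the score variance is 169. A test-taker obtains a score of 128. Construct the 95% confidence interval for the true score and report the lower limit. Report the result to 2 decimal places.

σ = 169^(1/2) = 13.0000
SEM = 13.0000×√(1 − 0.8050) ≈ 5.7406
Margin = 1.96 × 5.7406 ≈ 11.2517
Lower bound: 128 − 11.2517 = 116.7483

116.75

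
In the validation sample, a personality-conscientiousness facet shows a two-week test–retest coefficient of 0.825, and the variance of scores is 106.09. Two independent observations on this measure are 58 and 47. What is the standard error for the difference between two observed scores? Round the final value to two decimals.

6.09

σ = 106.09^(1/2) = 10.300
SEM = 10.300*√(1 − 0.825) ≈ 4.309
SE_diff = SEM * √2 ≈ 4.309 * 1.414 ≈ 6.094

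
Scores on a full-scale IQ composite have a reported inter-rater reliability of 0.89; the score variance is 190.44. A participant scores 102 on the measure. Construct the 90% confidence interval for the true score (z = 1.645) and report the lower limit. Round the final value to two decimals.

94.47

SD = √190.44 ≈ 13.800
SEM = 13.800 × √(1 − 0.890) = 13.800 × √0.110 ≈ 13.800 × 0.332 ≈ 4.577
Margin = 1.645 × 4.577 ≈ 7.529
Lower bound: 102 − 7.529 = 94.471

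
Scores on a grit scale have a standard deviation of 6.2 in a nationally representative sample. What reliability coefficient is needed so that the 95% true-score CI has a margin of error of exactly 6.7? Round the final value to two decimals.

Required SEM = 6.7 / 1.96 ≃ 3.4184
r = 1 − (3.4184/6.2)² ≃ 1 − 0.3040 ≃ 0.6960

0.70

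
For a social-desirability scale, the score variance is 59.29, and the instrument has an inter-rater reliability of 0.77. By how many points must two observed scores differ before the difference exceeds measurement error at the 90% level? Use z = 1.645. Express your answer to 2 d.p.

8.59

σ = 59.29^(1/2) = 7.700
The standard error of measurement is 7.700·√(1 − 0.770) ≃ 7.700·0.480 ≃ 3.693.
Standard error of the difference = 3.693·√2 ≃ 5.222
Minimum reliable difference = 1.645 · SE_diff ≃ 1.645 · 5.222 ≃ 8.591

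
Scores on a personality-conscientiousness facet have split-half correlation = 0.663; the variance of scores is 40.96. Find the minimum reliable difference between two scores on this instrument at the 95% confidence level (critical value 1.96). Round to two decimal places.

7.99

SD = √40.96 ≈ 6.40000
Full-length reliability (Spearman-Brown) = 2(0.663)/(1+0.663) ≈ 0.79735
SEM = 6.40000 × √(1 − 0.79735) = 6.40000 × √0.20265 ≈ 6.40000 × 0.45016 ≈ 2.88104
SE_diff = SEM × √2 ≈ 2.88104 × 1.41421 ≈ 4.07440
Minimum reliable difference = 1.96 × SE_diff ≈ 1.96 × 4.07440 ≈ 7.98583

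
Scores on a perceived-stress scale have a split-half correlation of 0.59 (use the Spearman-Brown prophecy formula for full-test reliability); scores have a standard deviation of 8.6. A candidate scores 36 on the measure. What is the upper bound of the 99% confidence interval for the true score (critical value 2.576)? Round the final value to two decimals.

47.25

Spearman-Brown: r = 2(0.59) / (1 + 0.59) = 1.18000 / 1.59000 ≃ 0.74214
SEM = 8.60000 · √(1 − 0.74214) = 8.60000 · √0.25786 ≃ 8.60000 · 0.50780 ≃ 4.36709
Half-width = 2.576·4.36709 ≃ 11.24962
Upper limit = 36 + 11.24962 ≃ 47.24962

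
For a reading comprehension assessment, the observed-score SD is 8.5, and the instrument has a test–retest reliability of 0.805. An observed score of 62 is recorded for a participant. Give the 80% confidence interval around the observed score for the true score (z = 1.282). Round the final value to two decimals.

[57.19, 66.81]

SEM = 8.500 · √(1 − 0.805) = 8.500 · √0.195 ≃ 8.500 · 0.442 ≃ 3.753
Half-width = 1.282·3.753 ≃ 4.812
80% CI: 62 ± 4.812 = [57.188, 66.812]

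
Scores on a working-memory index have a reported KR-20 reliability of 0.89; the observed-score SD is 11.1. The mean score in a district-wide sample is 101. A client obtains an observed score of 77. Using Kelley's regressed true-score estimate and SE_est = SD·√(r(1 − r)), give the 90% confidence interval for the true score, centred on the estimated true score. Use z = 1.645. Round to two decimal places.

Estimated true score = 0.8900*77 + (1 − 0.8900)*101 ≈ 79.6400
SE_est = SD * √(r(1 − r)) = 11.1000 * √0.0979 ≈ 11.1000 * 0.3129 ≈ 3.4731
90% CI: 79.6400 ± 5.7132 ≈ (73.9268, 85.3532)

[73.93, 85.35]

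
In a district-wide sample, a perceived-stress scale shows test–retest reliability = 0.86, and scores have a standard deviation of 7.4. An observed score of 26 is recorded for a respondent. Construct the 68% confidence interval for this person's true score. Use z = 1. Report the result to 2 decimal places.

SEM = 7.40000 · √(1 − 0.86000) = 7.40000 · √0.14000 ≈ 7.40000 · 0.37417 ≈ 2.76883
Half-width = 1·2.76883 ≈ 2.76883
68% CI: 26 ± 2.76883 = [23.23117, 28.76883]

[23.23, 28.77]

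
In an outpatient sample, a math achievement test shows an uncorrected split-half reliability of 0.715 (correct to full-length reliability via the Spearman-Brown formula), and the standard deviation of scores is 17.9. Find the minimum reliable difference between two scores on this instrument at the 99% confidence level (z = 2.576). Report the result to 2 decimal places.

26.58

r_full = 2·0.715 / (1 + 0.715) ≈ 0.8338
The standard error of measurement is 17.9000×√(1 − 0.8338) ≈ 17.9000×0.4077 ≈ 7.2970.
Standard error of the difference = 7.2970·√2 ≈ 10.3195
Smallest detectable difference = 2.576×10.3195 ≈ 26.5830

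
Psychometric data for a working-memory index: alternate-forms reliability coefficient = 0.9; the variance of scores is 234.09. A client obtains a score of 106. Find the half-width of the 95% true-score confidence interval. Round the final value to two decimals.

SD = √234.09 ≈ 15.30000
SEM = 15.30000 · √(1 − 0.90000) = 15.30000 · √0.10000 ≈ 15.30000 · 0.31623 ≈ 4.83828
1.96 · SEM ≈ 9.48304

9.48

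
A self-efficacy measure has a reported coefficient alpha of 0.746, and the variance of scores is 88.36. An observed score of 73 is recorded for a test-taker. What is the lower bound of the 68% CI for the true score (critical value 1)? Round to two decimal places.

SD = √88.36 = 9.4000
SEM = 9.4000*√(1 − 0.7460) ≈ 4.7375
Half-width = 1*4.7375 ≈ 4.7375
Lower limit = 73 − 4.7375 ≈ 68.2625

68.26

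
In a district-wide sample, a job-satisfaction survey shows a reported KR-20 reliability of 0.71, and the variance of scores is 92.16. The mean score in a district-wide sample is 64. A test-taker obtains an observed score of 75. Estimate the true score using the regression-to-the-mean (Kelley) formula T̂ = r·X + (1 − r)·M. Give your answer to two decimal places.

71.81

Estimated true score = 0.710·75 + (1 − 0.710)·64 ≈ 71.810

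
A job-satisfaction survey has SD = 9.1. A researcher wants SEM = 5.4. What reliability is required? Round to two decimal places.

r = 1 − (5.4000/9.1)² ≃ 1 − 0.3521 ≃ 0.6479

0.65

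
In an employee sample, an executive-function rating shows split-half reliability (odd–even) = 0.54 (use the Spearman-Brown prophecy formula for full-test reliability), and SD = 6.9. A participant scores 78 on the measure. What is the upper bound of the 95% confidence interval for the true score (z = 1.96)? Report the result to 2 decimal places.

r_full = 2·0.54 / (1 + 0.54) ≈ 0.701
SEM = 6.900 · √(1 − 0.701) = 6.900 · √0.299 ≈ 6.900 · 0.547 ≈ 3.771
1.96 · SEM ≈ 7.391
Upper bound: 78 + 7.391 = 85.391

85.39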